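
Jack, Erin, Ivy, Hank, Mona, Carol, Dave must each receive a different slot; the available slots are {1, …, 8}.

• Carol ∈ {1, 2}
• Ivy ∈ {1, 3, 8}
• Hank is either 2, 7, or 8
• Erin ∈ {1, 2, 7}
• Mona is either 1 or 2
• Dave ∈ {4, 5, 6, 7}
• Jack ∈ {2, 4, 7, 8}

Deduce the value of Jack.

The 2 variables Mona and Carol are confined to {1, 2}, which locks those values in; drop them from Jack, Erin, Ivy, Hank.
Erin has just one choice, so Erin = 7. So Jack, Hank, Dave can't be 7.
That leaves Hank = 8. Remove 8 from Jack, Ivy.
So Jack = 4.

4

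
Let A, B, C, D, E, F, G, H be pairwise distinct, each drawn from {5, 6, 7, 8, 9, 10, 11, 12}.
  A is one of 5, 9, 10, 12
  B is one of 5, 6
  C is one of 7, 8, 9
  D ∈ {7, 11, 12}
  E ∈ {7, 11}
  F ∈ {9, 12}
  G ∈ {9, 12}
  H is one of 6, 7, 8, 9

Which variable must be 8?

The 8 variables draw from only 8 values {5, 6, 7, 8, 9, 10, 11, 12}, so each is used; only A can be 10, hence A = 10.
The 7 still-open variables together cover exactly {5, 6, 7, 8, 9, 11, 12} — 7 values for 7 variables — and 5 appears only in B's list, so B = 5.
The 6 still-open variables draw from only 6 values {6, 7, 8, 9, 11, 12}, so each is used; only H can be 6, hence H = 6.
Among the 5 still-open variables, 8 fits only C (and all 5 values in {7, 8, 9, 11, 12} must be used), so C = 8.

C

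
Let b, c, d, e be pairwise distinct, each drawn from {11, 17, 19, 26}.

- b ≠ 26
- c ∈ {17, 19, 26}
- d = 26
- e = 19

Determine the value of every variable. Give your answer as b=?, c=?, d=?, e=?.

d's domain is down to {26}, so d = 26. Eliminate 26 elsewhere: c.
That leaves e = 19. So b, c can't be 19.
c's domain is down to {17}, so c = 17. Eliminate 17 elsewhere: b.
b must be 11 (only option left).

b=11, c=17, d=26, e=19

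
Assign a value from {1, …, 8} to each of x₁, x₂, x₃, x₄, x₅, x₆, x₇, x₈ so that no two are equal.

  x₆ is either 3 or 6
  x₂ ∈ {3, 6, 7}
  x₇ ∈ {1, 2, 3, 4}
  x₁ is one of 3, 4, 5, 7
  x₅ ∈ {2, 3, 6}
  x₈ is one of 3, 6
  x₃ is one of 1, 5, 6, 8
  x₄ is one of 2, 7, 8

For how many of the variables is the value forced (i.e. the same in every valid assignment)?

The 2 variables x₆ and x₈ are confined to {3, 6}, which locks those values in; drop them from x₁, x₂, x₃, x₅, x₇.
x₂ must be 7 (only option left). Remove 7 from x₁, x₄.
x₅'s domain is down to {2}, so x₅ = 2. Strike 2 from x₄, x₇.
x₄ must be 8 (only option left). Remove 8 from x₃.
Determined: x₂=7, x₄=8, x₅=2. The other variables each still have more than one consistent value. That makes 3.

3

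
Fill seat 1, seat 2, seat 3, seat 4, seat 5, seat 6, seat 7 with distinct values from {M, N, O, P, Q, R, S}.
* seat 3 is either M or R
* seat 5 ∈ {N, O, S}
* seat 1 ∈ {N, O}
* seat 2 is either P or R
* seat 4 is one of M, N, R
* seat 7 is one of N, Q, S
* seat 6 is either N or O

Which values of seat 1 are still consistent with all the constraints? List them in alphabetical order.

N, O

The 7 variables draw from only 7 values {M, N, O, P, Q, R, S}, so each is used; only seat 2 can be P, hence seat 2 = P.
Among the 6 still-open variables, Q fits only seat 7 (and all 6 values in {M, N, O, Q, R, S} must be used), so seat 7 = Q.
Among the 5 still-open variables, S fits only seat 5 (and all 5 values in {M, N, O, R, S} must be used), so seat 5 = S.
The 2 variables seat 1 and seat 6 are confined to {N, O}, which locks those values in; drop them from seat 4.
No further eliminations apply; seat 1 can still be any of N, O.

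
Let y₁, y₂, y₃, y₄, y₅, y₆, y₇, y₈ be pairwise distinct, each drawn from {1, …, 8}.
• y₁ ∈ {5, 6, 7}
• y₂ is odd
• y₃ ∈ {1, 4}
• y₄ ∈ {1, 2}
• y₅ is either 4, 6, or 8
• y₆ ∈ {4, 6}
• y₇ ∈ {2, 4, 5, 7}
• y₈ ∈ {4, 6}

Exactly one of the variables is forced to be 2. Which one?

Among the 8 variables, 3 fits only y₂ (and all 8 values in {1, 2, 3, 4, 5, 6, 7, 8} must be used), so y₂ = 3.
The 7 still-open variables draw from only 7 values {1, 2, 4, 5, 6, 7, 8}, so each is used; only y₅ can be 8, hence y₅ = 8.
y₆ and y₈ share exactly the 2 values {4, 6}; by pigeonhole those values go to them, so strike 4, 6 from y₁, y₃, y₇.
y₃'s domain is down to {1}, so y₃ = 1. Remove 1 from y₄.
So 2 goes to y₄.

y₄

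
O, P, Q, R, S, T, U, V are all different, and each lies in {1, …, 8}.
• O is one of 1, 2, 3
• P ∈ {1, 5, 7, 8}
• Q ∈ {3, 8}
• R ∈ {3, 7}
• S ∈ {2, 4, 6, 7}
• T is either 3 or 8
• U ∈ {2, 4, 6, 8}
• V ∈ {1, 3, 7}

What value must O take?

Among the 8 variables, 5 fits only P (and all 8 values in {1, 2, 3, 4, 5, 6, 7, 8} must be used), so P = 5.
The 2 variables Q and T are confined to {3, 8}, which locks those values in; drop them from O, R, U, V.
R must be 7 (only option left). Remove 7 from S, V.
V has just one choice, so V = 1. So O can't be 1.
So O = 2.

2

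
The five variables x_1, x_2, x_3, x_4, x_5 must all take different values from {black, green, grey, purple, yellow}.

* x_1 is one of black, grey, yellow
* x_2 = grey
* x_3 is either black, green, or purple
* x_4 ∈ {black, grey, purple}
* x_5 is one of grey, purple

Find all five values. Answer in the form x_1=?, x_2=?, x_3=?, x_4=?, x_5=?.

x_1=yellow, x_2=grey, x_3=green, x_4=black, x_5=purple

x_2's domain is down to {grey}, so x_2 = grey. Remove grey from x_1, x_4, x_5.
x_5's domain is down to {purple}, so x_5 = purple. Strike purple from x_3, x_4.
That leaves x_4 = black. Strike black from x_1, x_3.
That leaves x_1 = yellow.
x_3's domain is down to {green}, so x_3 = green.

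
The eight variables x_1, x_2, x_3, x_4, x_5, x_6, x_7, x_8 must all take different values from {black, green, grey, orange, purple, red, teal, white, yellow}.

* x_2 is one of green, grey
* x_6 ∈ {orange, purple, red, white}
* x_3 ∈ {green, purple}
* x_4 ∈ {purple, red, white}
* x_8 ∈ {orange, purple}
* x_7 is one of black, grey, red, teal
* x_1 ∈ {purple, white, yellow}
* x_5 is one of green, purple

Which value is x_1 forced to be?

yellow

x_3 and x_5 between them cover only {green, purple} — a naked pair. Remove those values from x_1, x_2, x_4, x_6, x_8.
That leaves x_2 = grey. Eliminate grey elsewhere: x_7.
x_8's domain is down to {orange}, so x_8 = orange. Eliminate orange elsewhere: x_6.
x_4 and x_6 between them cover only {red, white} — a naked pair. Remove those values from x_1, x_7.
So x_1 = yellow.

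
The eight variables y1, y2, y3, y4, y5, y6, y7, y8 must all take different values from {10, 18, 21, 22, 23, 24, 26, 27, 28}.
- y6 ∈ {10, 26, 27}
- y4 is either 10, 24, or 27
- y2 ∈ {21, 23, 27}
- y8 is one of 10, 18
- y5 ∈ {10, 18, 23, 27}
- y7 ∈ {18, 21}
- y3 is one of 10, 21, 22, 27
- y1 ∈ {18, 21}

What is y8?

The 8 variables draw from only 8 values {10, 18, 21, 22, 23, 24, 26, 27}, so each is used; only y3 can be 22, hence y3 = 22.
The 7 still-open variables together cover exactly {10, 18, 21, 23, 24, 26, 27} — 7 values for 7 variables — and 24 appears only in y4's list, so y4 = 24.
The 6 still-open variables draw from only 6 values {10, 18, 21, 23, 26, 27}, so each is used; only y6 can be 26, hence y6 = 26.
y1 and y7 between them cover only {18, 21} — a naked pair. Remove those values from y2, y5, y8.
So y8 = 10.

10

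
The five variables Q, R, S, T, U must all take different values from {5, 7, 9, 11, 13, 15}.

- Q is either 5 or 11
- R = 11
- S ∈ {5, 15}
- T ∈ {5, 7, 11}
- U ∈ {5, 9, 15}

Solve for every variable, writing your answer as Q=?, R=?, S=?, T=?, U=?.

R must be 11 (only option left). Strike 11 from Q, T.
Q's domain is down to {5}, so Q = 5. So S, T, U can't be 5.
S must be 15 (only option left). Strike 15 from U.
T has just one choice, so T = 7.
U's domain is down to {9}, so U = 9.

Q=5, R=11, S=15, T=7, U=9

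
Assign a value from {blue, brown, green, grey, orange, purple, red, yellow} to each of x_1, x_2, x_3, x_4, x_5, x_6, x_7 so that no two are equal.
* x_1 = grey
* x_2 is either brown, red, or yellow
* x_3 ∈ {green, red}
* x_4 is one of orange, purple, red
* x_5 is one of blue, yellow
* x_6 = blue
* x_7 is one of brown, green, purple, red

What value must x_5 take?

x_1 has just one choice, so x_1 = grey.
That leaves x_6 = blue. Strike blue from x_5.
So x_5 = yellow.

yellow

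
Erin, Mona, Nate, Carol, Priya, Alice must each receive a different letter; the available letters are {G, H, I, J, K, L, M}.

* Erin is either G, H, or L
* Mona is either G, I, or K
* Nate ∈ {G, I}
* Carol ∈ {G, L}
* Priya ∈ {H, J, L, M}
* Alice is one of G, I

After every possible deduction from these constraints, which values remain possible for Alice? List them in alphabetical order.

Nate and Alice between them cover only {G, I} — a naked pair. Remove those values from Erin, Mona, Carol.
Mona has just one choice, so Mona = K.
Carol has just one choice, so Carol = L. So Erin, Priya can't be L.
Erin's domain is down to {H}, so Erin = H. So Priya can't be H.
No further eliminations apply; Alice can still be any of G, I.

G, I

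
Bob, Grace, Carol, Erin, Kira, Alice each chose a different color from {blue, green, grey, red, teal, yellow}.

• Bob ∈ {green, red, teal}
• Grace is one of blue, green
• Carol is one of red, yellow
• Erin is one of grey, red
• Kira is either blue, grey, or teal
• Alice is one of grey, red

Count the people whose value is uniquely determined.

The 6 variables draw from only 6 values {blue, green, grey, red, teal, yellow}, so each is used; only Carol can be yellow, hence Carol = yellow.
Erin and Alice share exactly the 2 values {grey, red}; by pigeonhole those values go to them, so strike grey, red from Bob, Kira.
Determined: Carol=yellow. The other people each still have more than one consistent value. That makes 1.

1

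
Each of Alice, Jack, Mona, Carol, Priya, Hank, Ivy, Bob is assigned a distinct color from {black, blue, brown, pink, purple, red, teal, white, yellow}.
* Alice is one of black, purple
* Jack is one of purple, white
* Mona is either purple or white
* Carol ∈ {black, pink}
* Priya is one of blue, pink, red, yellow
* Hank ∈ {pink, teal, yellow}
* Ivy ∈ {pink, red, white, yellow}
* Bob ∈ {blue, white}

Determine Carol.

pink

Among the 8 variables, teal fits only Hank (and all 8 values in {black, blue, pink, purple, red, teal, white, yellow} must be used), so Hank = teal.
Jack and Mona between them cover only {purple, white} — a naked pair. Remove those values from Alice, Ivy, Bob.
Alice has just one choice, so Alice = black. So Carol can't be black.
So Carol = pink.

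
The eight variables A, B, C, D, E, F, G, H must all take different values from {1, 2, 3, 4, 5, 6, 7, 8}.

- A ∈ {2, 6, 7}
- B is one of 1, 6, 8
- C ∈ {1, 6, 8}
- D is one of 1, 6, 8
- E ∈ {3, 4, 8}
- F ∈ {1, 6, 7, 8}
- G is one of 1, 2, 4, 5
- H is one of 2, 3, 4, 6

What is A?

The 8 variables together cover exactly {1, 2, 3, 4, 5, 6, 7, 8} — 8 values for 8 variables — and 5 appears only in G's list, so G = 5.
The 3 variables B, C, D are confined to {1, 6, 8}, which locks those values in; drop them from A, E, F, H.
F must be 7 (only option left). So A can't be 7.
So A = 2.

2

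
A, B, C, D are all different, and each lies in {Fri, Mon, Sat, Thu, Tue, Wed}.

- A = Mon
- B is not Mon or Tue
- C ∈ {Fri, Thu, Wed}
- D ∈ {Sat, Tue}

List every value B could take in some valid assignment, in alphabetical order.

A must be Mon (only option left).
No further eliminations apply; B can still be any of Fri, Sat, Thu, Wed.

Fri, Sat, Thu, Wed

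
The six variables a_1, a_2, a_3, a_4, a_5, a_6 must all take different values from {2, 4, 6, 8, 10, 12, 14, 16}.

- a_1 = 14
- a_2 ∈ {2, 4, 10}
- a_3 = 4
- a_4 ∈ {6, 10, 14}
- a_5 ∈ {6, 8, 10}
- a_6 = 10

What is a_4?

a_1 has just one choice, so a_1 = 14. So a_4 can't be 14.
a_3 has just one choice, so a_3 = 4. Remove 4 from a_2.
a_6 must be 10 (only option left). Remove 10 from a_2, a_4, a_5.
So a_4 = 6.

6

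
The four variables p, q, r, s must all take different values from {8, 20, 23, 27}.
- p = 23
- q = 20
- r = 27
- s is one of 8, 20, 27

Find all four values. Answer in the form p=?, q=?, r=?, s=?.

p=23, q=20, r=27, s=8

p's domain is down to {23}, so p = 23.
That leaves q = 20. Remove 20 from s.
r's domain is down to {27}, so r = 27. So s can't be 27.
s has just one choice, so s = 8.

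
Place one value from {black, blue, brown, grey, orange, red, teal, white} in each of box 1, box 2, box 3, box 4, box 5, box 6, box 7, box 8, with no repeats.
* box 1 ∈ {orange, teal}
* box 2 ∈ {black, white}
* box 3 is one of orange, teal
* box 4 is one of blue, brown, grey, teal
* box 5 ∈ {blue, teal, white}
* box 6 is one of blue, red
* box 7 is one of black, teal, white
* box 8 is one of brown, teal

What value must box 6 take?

The 8 variables together cover exactly {black, blue, brown, grey, orange, red, teal, white} — 8 values for 8 variables — and grey appears only in box 4's list, so box 4 = grey.
Among the 7 still-open variables, brown fits only box 8 (and all 7 values in {black, blue, brown, orange, red, teal, white} must be used), so box 8 = brown.
The 6 still-open variables draw from only 6 values {black, blue, orange, red, teal, white}, so each is used; only box 6 can be red, hence box 6 = red.

red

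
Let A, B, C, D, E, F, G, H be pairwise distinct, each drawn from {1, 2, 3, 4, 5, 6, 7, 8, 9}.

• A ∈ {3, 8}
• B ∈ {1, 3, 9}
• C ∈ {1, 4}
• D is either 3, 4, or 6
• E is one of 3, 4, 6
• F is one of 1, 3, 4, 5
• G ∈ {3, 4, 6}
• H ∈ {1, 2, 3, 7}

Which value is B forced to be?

9

D, E, G share exactly the 3 values {3, 4, 6}; by pigeonhole those values go to them, so strike 3, 4, 6 from A, B, C, F, H.
A has just one choice, so A = 8.
That leaves C = 1. Strike 1 from B, F, H.
So B = 9.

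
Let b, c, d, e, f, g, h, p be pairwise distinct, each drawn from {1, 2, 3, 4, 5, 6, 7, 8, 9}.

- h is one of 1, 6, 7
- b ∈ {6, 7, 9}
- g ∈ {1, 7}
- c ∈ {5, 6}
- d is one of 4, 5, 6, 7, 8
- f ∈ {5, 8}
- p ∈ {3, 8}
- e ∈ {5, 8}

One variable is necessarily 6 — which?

The 8 variables draw from only 8 values {1, 3, 4, 5, 6, 7, 8, 9}, so each is used; only p can be 3, hence p = 3.
The 7 still-open variables together cover exactly {1, 4, 5, 6, 7, 8, 9} — 7 values for 7 variables — and 4 appears only in d's list, so d = 4.
The 6 still-open variables draw from only 6 values {1, 5, 6, 7, 8, 9}, so each is used; only b can be 9, hence b = 9.
The 2 variables e and f are confined to {5, 8}, which locks those values in; drop them from c.
So 6 goes to c.

c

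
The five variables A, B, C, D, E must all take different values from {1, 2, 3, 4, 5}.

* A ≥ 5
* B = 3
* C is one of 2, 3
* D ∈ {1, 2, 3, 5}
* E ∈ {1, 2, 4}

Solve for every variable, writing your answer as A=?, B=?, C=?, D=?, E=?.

A's domain is down to {5}, so A = 5. Strike 5 from D.
B must be 3 (only option left). Remove 3 from C, D.
C has just one choice, so C = 2. So D, E can't be 2.
D's domain is down to {1}, so D = 1. Eliminate 1 elsewhere: E.
E's domain is down to {4}, so E = 4.

A=5, B=3, C=2, D=1, E=4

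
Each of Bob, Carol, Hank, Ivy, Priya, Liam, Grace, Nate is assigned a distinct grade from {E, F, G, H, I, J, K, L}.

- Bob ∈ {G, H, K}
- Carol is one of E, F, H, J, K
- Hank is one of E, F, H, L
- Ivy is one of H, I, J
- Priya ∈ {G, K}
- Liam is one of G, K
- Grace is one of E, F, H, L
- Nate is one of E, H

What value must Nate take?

Among the 8 variables, I fits only Ivy (and all 8 values in {E, F, G, H, I, J, K, L} must be used), so Ivy = I.
Among the 7 still-open variables, J fits only Carol (and all 7 values in {E, F, G, H, J, K, L} must be used), so Carol = J.
Priya and Liam between them cover only {G, K} — a naked pair. Remove those values from Bob.
That leaves Bob = H. Eliminate H elsewhere: Hank, Grace, Nate.
So Nate = E.

E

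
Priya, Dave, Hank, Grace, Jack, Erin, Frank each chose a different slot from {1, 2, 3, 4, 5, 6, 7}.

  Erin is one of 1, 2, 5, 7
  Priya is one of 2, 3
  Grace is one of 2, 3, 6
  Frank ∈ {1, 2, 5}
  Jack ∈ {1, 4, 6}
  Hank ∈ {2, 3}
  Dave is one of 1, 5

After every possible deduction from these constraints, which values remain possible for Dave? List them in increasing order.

1, 5

Among the 7 variables, 4 fits only Jack (and all 7 values in {1, 2, 3, 4, 5, 6, 7} must be used), so Jack = 4.
Among the 6 still-open variables, 6 fits only Grace (and all 6 values in {1, 2, 3, 5, 6, 7} must be used), so Grace = 6.
The 5 still-open variables draw from only 5 values {1, 2, 3, 5, 7}, so each is used; only Erin can be 7, hence Erin = 7.
Priya and Hank between them cover only {2, 3} — a naked pair. Remove those values from Frank.
No further eliminations apply; Dave can still be any of 1, 5.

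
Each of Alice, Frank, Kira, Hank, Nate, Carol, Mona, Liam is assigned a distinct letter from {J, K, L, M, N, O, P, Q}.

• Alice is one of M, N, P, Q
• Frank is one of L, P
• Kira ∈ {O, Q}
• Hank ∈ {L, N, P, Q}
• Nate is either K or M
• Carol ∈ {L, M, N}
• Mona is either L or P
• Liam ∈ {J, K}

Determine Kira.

O

The 8 variables together cover exactly {J, K, L, M, N, O, P, Q} — 8 values for 8 variables — and J appears only in Liam's list, so Liam = J.
The 7 still-open variables draw from only 7 values {K, L, M, N, O, P, Q}, so each is used; only Nate can be K, hence Nate = K.
The 6 still-open variables draw from only 6 values {L, M, N, O, P, Q}, so each is used; only Kira can be O, hence Kira = O.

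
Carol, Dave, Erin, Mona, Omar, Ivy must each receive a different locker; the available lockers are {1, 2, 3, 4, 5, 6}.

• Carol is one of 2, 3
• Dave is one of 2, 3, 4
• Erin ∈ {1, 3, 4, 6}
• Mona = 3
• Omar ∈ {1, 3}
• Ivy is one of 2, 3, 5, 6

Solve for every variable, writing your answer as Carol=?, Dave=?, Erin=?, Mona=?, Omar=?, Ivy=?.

Mona's domain is down to {3}, so Mona = 3. Eliminate 3 elsewhere: Carol, Dave, Erin, Omar, Ivy.
Omar has just one choice, so Omar = 1. Strike 1 from Erin.
Carol's domain is down to {2}, so Carol = 2. Remove 2 from Dave, Ivy.
Dave's domain is down to {4}, so Dave = 4. So Erin can't be 4.
Erin must be 6 (only option left). Eliminate 6 elsewhere: Ivy.
Ivy's domain is down to {5}, so Ivy = 5.

Carol=2, Dave=4, Erin=6, Mona=3, Omar=1, Ivy=5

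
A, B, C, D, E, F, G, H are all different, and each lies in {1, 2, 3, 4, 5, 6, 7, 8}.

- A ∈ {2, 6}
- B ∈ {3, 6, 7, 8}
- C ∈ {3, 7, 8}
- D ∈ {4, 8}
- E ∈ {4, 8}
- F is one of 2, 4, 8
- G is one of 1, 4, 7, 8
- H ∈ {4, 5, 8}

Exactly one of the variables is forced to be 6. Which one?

A

Among the 8 variables, 1 fits only G (and all 8 values in {1, 2, 3, 4, 5, 6, 7, 8} must be used), so G = 1.
The 7 still-open variables together cover exactly {2, 3, 4, 5, 6, 7, 8} — 7 values for 7 variables — and 5 appears only in H's list, so H = 5.
The 2 variables D and E are confined to {4, 8}, which locks those values in; drop them from B, C, F.
F's domain is down to {2}, so F = 2. Strike 2 from A.
So 6 goes to A.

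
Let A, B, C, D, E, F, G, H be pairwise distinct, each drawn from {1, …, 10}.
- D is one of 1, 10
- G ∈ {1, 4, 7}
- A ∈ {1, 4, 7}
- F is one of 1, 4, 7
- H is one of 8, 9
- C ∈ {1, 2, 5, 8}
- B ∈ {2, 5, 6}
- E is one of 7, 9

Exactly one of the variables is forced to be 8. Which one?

The 3 variables A, F, G are confined to {1, 4, 7}, which locks those values in; drop them from C, D, E.
That leaves D = 10.
E must be 9 (only option left). Eliminate 9 elsewhere: H.
So 8 goes to H.

H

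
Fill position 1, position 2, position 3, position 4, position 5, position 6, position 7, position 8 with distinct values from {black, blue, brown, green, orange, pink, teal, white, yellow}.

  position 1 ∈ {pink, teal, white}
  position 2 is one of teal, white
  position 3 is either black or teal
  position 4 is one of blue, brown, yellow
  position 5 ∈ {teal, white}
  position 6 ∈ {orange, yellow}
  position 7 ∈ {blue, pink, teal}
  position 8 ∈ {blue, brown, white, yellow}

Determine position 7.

blue

Among the 8 variables, black fits only position 3 (and all 8 values in {black, blue, brown, orange, pink, teal, white, yellow} must be used), so position 3 = black.
The 7 still-open variables draw from only 7 values {blue, brown, orange, pink, teal, white, yellow}, so each is used; only position 6 can be orange, hence position 6 = orange.
position 2 and position 5 between them cover only {teal, white} — a naked pair. Remove those values from position 1, position 7, position 8.
position 1's domain is down to {pink}, so position 1 = pink. Remove pink from position 7.
So position 7 = blue.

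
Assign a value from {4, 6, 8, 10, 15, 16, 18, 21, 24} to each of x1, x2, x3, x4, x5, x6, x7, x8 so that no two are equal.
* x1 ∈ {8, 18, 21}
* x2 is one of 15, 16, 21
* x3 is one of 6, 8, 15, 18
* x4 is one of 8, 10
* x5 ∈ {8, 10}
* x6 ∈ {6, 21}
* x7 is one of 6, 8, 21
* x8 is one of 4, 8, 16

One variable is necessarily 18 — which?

The 8 variables draw from only 8 values {4, 6, 8, 10, 15, 16, 18, 21}, so each is used; only x8 can be 4, hence x8 = 4.
The 7 still-open variables draw from only 7 values {6, 8, 10, 15, 16, 18, 21}, so each is used; only x2 can be 16, hence x2 = 16.
Among the 6 still-open variables, 15 fits only x3 (and all 6 values in {6, 8, 10, 15, 18, 21} must be used), so x3 = 15.
Among the 5 still-open variables, 18 fits only x1 (and all 5 values in {6, 8, 10, 18, 21} must be used), so x1 = 18.

x1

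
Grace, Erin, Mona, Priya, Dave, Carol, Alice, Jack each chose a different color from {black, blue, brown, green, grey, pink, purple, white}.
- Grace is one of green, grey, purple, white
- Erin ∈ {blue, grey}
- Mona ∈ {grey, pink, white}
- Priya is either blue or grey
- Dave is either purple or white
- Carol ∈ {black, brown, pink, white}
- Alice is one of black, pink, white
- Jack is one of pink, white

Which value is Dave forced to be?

purple

The 8 variables draw from only 8 values {black, blue, brown, green, grey, pink, purple, white}, so each is used; only Carol can be brown, hence Carol = brown.
The 7 still-open variables draw from only 7 values {black, blue, green, grey, pink, purple, white}, so each is used; only Alice can be black, hence Alice = black.
The 6 still-open variables together cover exactly {blue, green, grey, pink, purple, white} — 6 values for 6 variables — and green appears only in Grace's list, so Grace = green.
Among the 5 still-open variables, purple fits only Dave (and all 5 values in {blue, grey, pink, purple, white} must be used), so Dave = purple.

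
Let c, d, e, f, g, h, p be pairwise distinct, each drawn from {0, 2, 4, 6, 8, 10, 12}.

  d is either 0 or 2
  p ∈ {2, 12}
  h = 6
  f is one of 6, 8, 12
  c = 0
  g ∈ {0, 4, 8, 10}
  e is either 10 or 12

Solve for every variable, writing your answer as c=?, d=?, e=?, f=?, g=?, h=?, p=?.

c=0, d=2, e=10, f=8, g=4, h=6, p=12

c's domain is down to {0}, so c = 0. So d, g can't be 0.
d must be 2 (only option left). Remove 2 from p.
h must be 6 (only option left). Eliminate 6 elsewhere: f.
p's domain is down to {12}, so p = 12. So e, f can't be 12.
e has just one choice, so e = 10. Eliminate 10 elsewhere: g.
f must be 8 (only option left). So g can't be 8.
g must be 4 (only option left).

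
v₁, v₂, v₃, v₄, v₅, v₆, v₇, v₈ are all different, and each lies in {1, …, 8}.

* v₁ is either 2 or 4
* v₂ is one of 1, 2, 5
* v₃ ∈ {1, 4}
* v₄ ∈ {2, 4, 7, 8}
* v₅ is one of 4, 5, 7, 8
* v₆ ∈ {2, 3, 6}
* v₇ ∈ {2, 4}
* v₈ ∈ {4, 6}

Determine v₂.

The 8 variables draw from only 8 values {1, 2, 3, 4, 5, 6, 7, 8}, so each is used; only v₆ can be 3, hence v₆ = 3.
Among the 7 still-open variables, 6 fits only v₈ (and all 7 values in {1, 2, 4, 5, 6, 7, 8} must be used), so v₈ = 6.
The 2 variables v₁ and v₇ are confined to {2, 4}, which locks those values in; drop them from v₂, v₃, v₄, v₅.
That leaves v₃ = 1. Remove 1 from v₂.
So v₂ = 5.

5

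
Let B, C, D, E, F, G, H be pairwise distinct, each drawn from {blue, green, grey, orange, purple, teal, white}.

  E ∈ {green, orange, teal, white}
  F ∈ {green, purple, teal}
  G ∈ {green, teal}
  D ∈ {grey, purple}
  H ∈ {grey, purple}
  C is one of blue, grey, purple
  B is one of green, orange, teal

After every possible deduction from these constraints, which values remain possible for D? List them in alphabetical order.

grey, purple

Among the 7 variables, blue fits only C (and all 7 values in {blue, green, grey, orange, purple, teal, white} must be used), so C = blue.
The 6 still-open variables together cover exactly {green, grey, orange, purple, teal, white} — 6 values for 6 variables — and white appears only in E's list, so E = white.
The 5 still-open variables draw from only 5 values {green, grey, orange, purple, teal}, so each is used; only B can be orange, hence B = orange.
The 2 variables D and H are confined to {grey, purple}, which locks those values in; drop them from F.
No further eliminations apply; D can still be any of grey, purple.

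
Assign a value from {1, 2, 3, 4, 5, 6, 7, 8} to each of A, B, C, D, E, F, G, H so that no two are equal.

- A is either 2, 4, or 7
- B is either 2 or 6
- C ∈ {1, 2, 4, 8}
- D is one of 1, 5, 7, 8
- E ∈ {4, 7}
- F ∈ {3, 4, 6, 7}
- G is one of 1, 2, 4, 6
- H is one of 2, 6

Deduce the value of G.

1

The 8 variables together cover exactly {1, 2, 3, 4, 5, 6, 7, 8} — 8 values for 8 variables — and 3 appears only in F's list, so F = 3.
The 7 still-open variables draw from only 7 values {1, 2, 4, 5, 6, 7, 8}, so each is used; only D can be 5, hence D = 5.
Among the 6 still-open variables, 8 fits only C (and all 6 values in {1, 2, 4, 6, 7, 8} must be used), so C = 8.
The 5 still-open variables together cover exactly {1, 2, 4, 6, 7} — 5 values for 5 variables — and 1 appears only in G's list, so G = 1.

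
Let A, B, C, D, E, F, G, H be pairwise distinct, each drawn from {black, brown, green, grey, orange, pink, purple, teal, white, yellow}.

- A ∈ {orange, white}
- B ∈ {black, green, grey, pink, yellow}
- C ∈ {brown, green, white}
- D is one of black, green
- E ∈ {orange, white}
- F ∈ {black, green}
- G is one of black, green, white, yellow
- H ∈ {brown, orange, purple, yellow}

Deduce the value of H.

purple

The 2 variables A and E are confined to {orange, white}, which locks those values in; drop them from C, G, H.
D and F share exactly the 2 values {black, green}; by pigeonhole those values go to them, so strike black, green from B, C, G.
C has just one choice, so C = brown. Remove brown from H.
That leaves G = yellow. Remove yellow from B, H.
So H = purple.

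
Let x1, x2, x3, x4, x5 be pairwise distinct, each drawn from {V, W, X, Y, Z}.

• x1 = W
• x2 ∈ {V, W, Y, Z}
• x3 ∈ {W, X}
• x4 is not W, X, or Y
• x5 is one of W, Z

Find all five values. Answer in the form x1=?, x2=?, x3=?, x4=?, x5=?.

x1=W, x2=Y, x3=X, x4=V, x5=Z

x1's domain is down to {W}, so x1 = W. Strike W from x2, x3, x5.
x3's domain is down to {X}, so x3 = X.
x5 has just one choice, so x5 = Z. Strike Z from x2, x4.
x4's domain is down to {V}, so x4 = V. Strike V from x2.
x2's domain is down to {Y}, so x2 = Y.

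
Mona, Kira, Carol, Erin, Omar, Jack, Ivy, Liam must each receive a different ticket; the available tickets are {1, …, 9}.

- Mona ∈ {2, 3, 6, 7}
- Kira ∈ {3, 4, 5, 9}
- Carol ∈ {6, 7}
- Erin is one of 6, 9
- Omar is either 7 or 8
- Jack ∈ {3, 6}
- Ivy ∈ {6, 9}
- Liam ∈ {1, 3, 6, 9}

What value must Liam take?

The 2 variables Erin and Ivy are confined to {6, 9}, which locks those values in; drop them from Mona, Kira, Carol, Jack, Liam.
Carol must be 7 (only option left). So Mona, Omar can't be 7.
Omar's domain is down to {8}, so Omar = 8.
Jack must be 3 (only option left). Strike 3 from Mona, Kira, Liam.
So Liam = 1.

1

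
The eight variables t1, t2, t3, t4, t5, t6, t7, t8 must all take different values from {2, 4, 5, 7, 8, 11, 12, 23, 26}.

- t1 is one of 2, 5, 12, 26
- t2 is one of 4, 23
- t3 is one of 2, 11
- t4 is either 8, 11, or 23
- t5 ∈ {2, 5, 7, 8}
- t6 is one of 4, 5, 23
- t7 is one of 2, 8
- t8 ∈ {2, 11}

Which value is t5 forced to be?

7

t3 and t8 share exactly the 2 values {2, 11}; by pigeonhole those values go to them, so strike 2, 11 from t1, t4, t5, t7.
That leaves t7 = 8. Strike 8 from t4, t5.
That leaves t4 = 23. So t2, t6 can't be 23.
t2 must be 4 (only option left). Strike 4 from t6.
t6 has just one choice, so t6 = 5. Strike 5 from t1, t5.
So t5 = 7.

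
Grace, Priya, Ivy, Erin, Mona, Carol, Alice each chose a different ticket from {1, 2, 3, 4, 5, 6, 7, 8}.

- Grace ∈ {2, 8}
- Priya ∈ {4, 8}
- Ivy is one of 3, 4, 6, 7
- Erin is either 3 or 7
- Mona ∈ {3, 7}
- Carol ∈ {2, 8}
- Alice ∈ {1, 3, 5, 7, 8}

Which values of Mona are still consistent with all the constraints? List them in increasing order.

3, 7

The 2 variables Grace and Carol are confined to {2, 8}, which locks those values in; drop them from Priya, Alice.
Priya has just one choice, so Priya = 4. Eliminate 4 elsewhere: Ivy.
Erin and Mona between them cover only {3, 7} — a naked pair. Remove those values from Ivy, Alice.
That leaves Ivy = 6.
No further eliminations apply; Mona can still be any of 3, 7.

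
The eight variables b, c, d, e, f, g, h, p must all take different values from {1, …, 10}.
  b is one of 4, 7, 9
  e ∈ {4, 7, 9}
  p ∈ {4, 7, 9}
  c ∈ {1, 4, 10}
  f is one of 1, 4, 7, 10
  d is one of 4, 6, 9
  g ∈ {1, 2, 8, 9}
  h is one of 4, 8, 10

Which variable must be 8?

The 8 variables draw from only 8 values {1, 2, 4, 6, 7, 8, 9, 10}, so each is used; only g can be 2, hence g = 2.
Among the 7 still-open variables, 6 fits only d (and all 7 values in {1, 4, 6, 7, 8, 9, 10} must be used), so d = 6.
The 6 still-open variables together cover exactly {1, 4, 7, 8, 9, 10} — 6 values for 6 variables — and 8 appears only in h's list, so h = 8.

h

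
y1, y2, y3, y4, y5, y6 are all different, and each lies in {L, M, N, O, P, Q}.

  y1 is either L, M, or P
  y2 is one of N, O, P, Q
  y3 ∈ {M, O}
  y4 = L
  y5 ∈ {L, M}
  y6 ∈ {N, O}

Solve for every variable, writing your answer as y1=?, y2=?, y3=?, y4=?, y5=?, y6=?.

y4 has just one choice, so y4 = L. Eliminate L elsewhere: y1, y5.
That leaves y5 = M. Eliminate M elsewhere: y1, y3.
y1 has just one choice, so y1 = P. Remove P from y2.
y3's domain is down to {O}, so y3 = O. Remove O from y2, y6.
That leaves y6 = N. Eliminate N elsewhere: y2.
y2's domain is down to {Q}, so y2 = Q.

y1=P, y2=Q, y3=O, y4=L, y5=M, y6=N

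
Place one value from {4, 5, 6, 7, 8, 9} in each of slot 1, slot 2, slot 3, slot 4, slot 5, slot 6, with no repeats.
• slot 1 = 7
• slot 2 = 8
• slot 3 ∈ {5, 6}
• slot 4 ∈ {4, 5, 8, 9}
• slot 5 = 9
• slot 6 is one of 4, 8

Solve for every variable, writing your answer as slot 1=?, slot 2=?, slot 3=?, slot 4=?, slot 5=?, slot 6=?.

slot 1 must be 7 (only option left).
slot 2 has just one choice, so slot 2 = 8. So slot 4, slot 6 can't be 8.
slot 5 must be 9 (only option left). So slot 4 can't be 9.
slot 6 has just one choice, so slot 6 = 4. Strike 4 from slot 4.
That leaves slot 4 = 5. Strike 5 from slot 3.
slot 3 has just one choice, so slot 3 = 6.

slot 1=7, slot 2=8, slot 3=6, slot 4=5, slot 5=9, slot 6=4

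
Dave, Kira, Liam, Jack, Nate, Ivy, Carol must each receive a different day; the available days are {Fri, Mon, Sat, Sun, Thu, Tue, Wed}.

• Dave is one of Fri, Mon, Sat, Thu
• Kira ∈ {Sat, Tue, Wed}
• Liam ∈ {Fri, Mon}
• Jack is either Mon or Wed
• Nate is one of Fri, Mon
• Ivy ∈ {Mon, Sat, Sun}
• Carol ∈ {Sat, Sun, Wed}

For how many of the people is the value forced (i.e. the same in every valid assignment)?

3

The 7 variables draw from only 7 values {Fri, Mon, Sat, Sun, Thu, Tue, Wed}, so each is used; only Dave can be Thu, hence Dave = Thu.
Among the 6 still-open variables, Tue fits only Kira (and all 6 values in {Fri, Mon, Sat, Sun, Tue, Wed} must be used), so Kira = Tue.
The 2 variables Liam and Nate are confined to {Fri, Mon}, which locks those values in; drop them from Jack, Ivy.
That leaves Jack = Wed. Remove Wed from Carol.
Determined: Dave=Thu, Kira=Tue, Jack=Wed. The other people each still have more than one consistent value. That makes 3.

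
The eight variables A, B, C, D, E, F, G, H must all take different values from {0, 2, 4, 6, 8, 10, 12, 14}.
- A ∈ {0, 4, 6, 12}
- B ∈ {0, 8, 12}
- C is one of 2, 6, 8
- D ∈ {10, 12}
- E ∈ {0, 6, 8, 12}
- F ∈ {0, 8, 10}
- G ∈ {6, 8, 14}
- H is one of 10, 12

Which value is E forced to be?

6

The 8 variables together cover exactly {0, 2, 4, 6, 8, 10, 12, 14} — 8 values for 8 variables — and 2 appears only in C's list, so C = 2.
Among the 7 still-open variables, 4 fits only A (and all 7 values in {0, 4, 6, 8, 10, 12, 14} must be used), so A = 4.
Among the 6 still-open variables, 14 fits only G (and all 6 values in {0, 6, 8, 10, 12, 14} must be used), so G = 14.
The 5 still-open variables draw from only 5 values {0, 6, 8, 10, 12}, so each is used; only E can be 6, hence E = 6.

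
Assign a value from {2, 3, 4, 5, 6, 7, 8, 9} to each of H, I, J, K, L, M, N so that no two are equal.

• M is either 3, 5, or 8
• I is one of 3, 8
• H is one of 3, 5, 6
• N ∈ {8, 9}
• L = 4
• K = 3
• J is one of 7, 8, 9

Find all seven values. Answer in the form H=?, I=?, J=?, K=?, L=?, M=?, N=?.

K has just one choice, so K = 3. Eliminate 3 elsewhere: H, I, M.
L's domain is down to {4}, so L = 4.
I has just one choice, so I = 8. Strike 8 from J, M, N.
M must be 5 (only option left). Strike 5 from H.
That leaves N = 9. Strike 9 from J.
H has just one choice, so H = 6.
J must be 7 (only option left).

H=6, I=8, J=7, K=3, L=4, M=5, N=9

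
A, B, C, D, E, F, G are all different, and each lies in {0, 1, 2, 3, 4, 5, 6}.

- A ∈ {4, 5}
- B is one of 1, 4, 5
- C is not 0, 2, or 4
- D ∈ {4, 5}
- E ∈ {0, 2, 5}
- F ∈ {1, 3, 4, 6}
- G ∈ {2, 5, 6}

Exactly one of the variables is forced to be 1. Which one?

The 7 variables together cover exactly {0, 1, 2, 3, 4, 5, 6} — 7 values for 7 variables — and 0 appears only in E's list, so E = 0.
The 6 still-open variables draw from only 6 values {1, 2, 3, 4, 5, 6}, so each is used; only G can be 2, hence G = 2.
A and D between them cover only {4, 5} — a naked pair. Remove those values from B, C, F.
So 1 goes to B.

B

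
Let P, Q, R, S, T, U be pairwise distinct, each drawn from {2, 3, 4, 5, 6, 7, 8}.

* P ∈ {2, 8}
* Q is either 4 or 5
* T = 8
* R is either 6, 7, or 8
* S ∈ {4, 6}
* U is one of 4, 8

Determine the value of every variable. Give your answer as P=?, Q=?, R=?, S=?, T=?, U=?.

T must be 8 (only option left). Strike 8 from P, R, U.
That leaves U = 4. So Q, S can't be 4.
P must be 2 (only option left).
Q's domain is down to {5}, so Q = 5.
S's domain is down to {6}, so S = 6. Eliminate 6 elsewhere: R.
R must be 7 (only option left).

P=2, Q=5, R=7, S=6, T=8, U=4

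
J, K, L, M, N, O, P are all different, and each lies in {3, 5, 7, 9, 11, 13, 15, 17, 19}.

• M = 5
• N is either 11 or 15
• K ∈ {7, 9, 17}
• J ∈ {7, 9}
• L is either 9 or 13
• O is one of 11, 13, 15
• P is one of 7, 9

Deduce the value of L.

M must be 5 (only option left).
The 6 still-open variables together cover exactly {7, 9, 11, 13, 15, 17} — 6 values for 6 variables — and 17 appears only in K's list, so K = 17.
J and P between them cover only {7, 9} — a naked pair. Remove those values from L.
So L = 13.

13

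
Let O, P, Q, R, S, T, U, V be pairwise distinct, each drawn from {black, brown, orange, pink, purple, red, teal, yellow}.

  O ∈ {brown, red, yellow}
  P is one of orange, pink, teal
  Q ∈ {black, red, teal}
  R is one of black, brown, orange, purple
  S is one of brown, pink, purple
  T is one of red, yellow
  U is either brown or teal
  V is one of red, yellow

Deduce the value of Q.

T and V share exactly the 2 values {red, yellow}; by pigeonhole those values go to them, so strike red, yellow from O, Q.
That leaves O = brown. Strike brown from R, S, U.
U's domain is down to {teal}, so U = teal. Strike teal from P, Q.
So Q = black.

black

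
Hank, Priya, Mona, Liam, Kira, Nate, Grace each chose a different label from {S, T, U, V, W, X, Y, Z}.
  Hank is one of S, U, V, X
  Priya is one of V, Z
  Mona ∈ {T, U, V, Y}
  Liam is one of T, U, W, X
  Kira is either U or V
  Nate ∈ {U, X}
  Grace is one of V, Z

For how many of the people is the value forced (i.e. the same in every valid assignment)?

Priya and Grace share exactly the 2 values {V, Z}; by pigeonhole those values go to them, so strike V, Z from Hank, Mona, Kira.
Kira's domain is down to {U}, so Kira = U. So Hank, Mona, Liam, Nate can't be U.
That leaves Nate = X. So Hank, Liam can't be X.
Hank has just one choice, so Hank = S.
Determined: Hank=S, Kira=U, Nate=X. The other people each still have more than one consistent value. That makes 3.

3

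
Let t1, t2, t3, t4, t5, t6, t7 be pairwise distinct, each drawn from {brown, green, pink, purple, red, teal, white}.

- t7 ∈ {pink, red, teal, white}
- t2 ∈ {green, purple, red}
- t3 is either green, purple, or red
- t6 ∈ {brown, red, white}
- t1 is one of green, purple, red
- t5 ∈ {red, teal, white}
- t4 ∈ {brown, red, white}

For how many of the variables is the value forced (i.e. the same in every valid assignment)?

2

Among the 7 variables, pink fits only t7 (and all 7 values in {brown, green, pink, purple, red, teal, white} must be used), so t7 = pink.
The 6 still-open variables draw from only 6 values {brown, green, purple, red, teal, white}, so each is used; only t5 can be teal, hence t5 = teal.
t1, t2, t3 share exactly the 3 values {green, purple, red}; by pigeonhole those values go to them, so strike green, purple, red from t4, t6.
Determined: t5=teal, t7=pink. The other variables each still have more than one consistent value. That makes 2.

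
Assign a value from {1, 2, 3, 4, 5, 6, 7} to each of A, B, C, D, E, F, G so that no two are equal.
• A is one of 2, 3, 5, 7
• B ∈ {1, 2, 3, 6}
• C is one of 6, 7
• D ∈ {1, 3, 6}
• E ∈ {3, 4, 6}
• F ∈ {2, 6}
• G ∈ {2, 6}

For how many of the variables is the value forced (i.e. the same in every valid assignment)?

3

The 7 variables together cover exactly {1, 2, 3, 4, 5, 6, 7} — 7 values for 7 variables — and 4 appears only in E's list, so E = 4.
Among the 6 still-open variables, 5 fits only A (and all 6 values in {1, 2, 3, 5, 6, 7} must be used), so A = 5.
The 5 still-open variables draw from only 5 values {1, 2, 3, 6, 7}, so each is used; only C can be 7, hence C = 7.
F and G between them cover only {2, 6} — a naked pair. Remove those values from B, D.
Determined: A=5, C=7, E=4. The other variables each still have more than one consistent value. That makes 3.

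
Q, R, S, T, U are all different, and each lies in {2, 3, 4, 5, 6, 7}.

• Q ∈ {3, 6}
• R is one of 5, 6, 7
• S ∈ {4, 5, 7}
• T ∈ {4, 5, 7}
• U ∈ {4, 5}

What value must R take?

6

The 5 variables draw from only 5 values {3, 4, 5, 6, 7}, so each is used; only Q can be 3, hence Q = 3.
Among the 4 still-open variables, 6 fits only R (and all 4 values in {4, 5, 6, 7} must be used), so R = 6.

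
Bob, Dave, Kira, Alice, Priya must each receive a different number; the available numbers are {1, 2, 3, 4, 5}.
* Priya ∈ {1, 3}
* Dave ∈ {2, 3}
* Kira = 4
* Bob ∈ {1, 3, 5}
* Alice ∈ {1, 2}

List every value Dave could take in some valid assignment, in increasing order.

2, 3

Kira has just one choice, so Kira = 4.
The 4 still-open variables draw from only 4 values {1, 2, 3, 5}, so each is used; only Bob can be 5, hence Bob = 5.
No further eliminations apply; Dave can still be any of 2, 3.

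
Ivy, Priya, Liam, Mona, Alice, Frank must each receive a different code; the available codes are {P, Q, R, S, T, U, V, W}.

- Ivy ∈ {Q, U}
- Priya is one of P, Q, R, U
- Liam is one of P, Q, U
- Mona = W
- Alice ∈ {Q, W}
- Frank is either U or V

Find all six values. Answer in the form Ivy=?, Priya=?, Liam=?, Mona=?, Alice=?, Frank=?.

Ivy=U, Priya=R, Liam=P, Mona=W, Alice=Q, Frank=V

Mona must be W (only option left). So Alice can't be W.
That leaves Alice = Q. Remove Q from Ivy, Priya, Liam.
That leaves Ivy = U. Remove U from Priya, Liam, Frank.
Liam's domain is down to {P}, so Liam = P. Remove P from Priya.
Frank must be V (only option left).
That leaves Priya = R.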